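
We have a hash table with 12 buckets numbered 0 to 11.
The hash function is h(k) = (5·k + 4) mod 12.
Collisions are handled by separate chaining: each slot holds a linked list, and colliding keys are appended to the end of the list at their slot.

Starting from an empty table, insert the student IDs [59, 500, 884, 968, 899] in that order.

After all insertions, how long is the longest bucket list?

3

59 -> bucket 11
500 -> bucket 8
884 -> bucket 8 (collision)
968 -> bucket 8 (collision)
899 -> bucket 11 (collision)
Final buckets:
0: .
1: .
2: .
3: .
4: .
5: .
6: .
7: .
8: 500 -> 884 -> 968
9: .
10: .
11: 59 -> 899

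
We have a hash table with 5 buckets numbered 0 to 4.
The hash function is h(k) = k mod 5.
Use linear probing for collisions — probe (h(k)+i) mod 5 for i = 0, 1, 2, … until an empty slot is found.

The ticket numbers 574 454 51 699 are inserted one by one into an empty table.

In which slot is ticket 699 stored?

574 hashes to 4; slot 4 is free => place at 4.
454 hashes to 4; 4 taken => place at 0.
51 hashes to 1; slot 1 is free => place at 1.
699 hashes to 4; 4,0,1 taken => place at 2.
Table: [454, 51, 699, _, 574]

2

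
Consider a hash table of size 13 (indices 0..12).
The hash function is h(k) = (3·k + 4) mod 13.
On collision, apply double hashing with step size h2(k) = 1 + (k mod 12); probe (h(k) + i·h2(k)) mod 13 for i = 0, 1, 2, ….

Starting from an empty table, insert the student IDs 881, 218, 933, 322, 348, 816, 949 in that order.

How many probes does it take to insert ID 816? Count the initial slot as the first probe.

Insert 881: h=8, slot 8 empty → index 8.
Insert 218: h=8, h2=3, slot 8 occupied → index 11.
Insert 933: h=8, h2=10, slot 8 occupied → index 5.
Insert 322: h=8, h2=11, slot 8 occupied → index 6.
Insert 348: h=8, h2=1, slot 8 occupied → index 9.
Insert 816: h=8, h2=1, slots 8,9 occupied → index 10.
Insert 949: h=4, slot 4 empty → index 4.
Table: [—, —, —, —, 949, 933, 322, —, 881, 348, 816, 218, —]

3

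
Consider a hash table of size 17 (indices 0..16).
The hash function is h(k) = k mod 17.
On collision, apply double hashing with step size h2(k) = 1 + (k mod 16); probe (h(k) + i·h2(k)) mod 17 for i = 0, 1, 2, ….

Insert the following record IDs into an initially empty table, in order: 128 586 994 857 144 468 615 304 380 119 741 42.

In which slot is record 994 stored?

128 hashes to 9; slot 9 is free => place at 9.
586 hashes to 8; slot 8 is free => place at 8.
994 hashes to 8, h2=3; 8 taken => place at 11.
857 hashes to 7; slot 7 is free => place at 7.
144 hashes to 8, h2=1; 8,9 taken => place at 10.
468 hashes to 9, h2=5; 9 taken => place at 14.
615 hashes to 3; slot 3 is free => place at 3.
304 hashes to 15; slot 15 is free => place at 15.
380 hashes to 6; slot 6 is free => place at 6.
119 hashes to 0; slot 0 is free => place at 0.
741 hashes to 10, h2=6; 10 taken => place at 16.
42 hashes to 8, h2=11; 8 taken => place at 2.
Table: [119, ∅, 42, 615, ∅, ∅, 380, 857, 586, 128, 144, 994, ∅, ∅, 468, 304, 741]

11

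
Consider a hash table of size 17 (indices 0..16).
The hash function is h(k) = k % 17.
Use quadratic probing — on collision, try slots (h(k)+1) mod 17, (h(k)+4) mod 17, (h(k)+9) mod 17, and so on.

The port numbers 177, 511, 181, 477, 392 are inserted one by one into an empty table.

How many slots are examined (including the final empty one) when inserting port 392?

177 hashes to 7; slot 7 is free -> place at 7.
511 hashes to 1; slot 1 is free -> place at 1.
181 hashes to 11; slot 11 is free -> place at 11.
477 hashes to 1; 1 taken -> place at 2.
392 hashes to 1; 1,2 taken -> place at 5.
Table: [—, 511, 477, —, —, 392, —, 177, —, —, —, 181, —, —, —, —, —]

3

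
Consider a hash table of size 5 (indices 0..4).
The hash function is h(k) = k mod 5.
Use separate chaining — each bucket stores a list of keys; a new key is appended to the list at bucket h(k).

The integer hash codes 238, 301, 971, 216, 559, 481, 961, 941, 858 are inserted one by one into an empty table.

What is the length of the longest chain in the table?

6

Insert 238: h=3, bucket 3 empty -> new chain.
Insert 301: h=1, bucket 1 empty -> new chain.
Insert 971: h=1, bucket 1 nonempty -> append to chain.
Insert 216: h=1, bucket 1 nonempty -> append to chain.
Insert 559: h=4, bucket 4 empty -> new chain.
Insert 481: h=1, bucket 1 nonempty -> append to chain.
Insert 961: h=1, bucket 1 nonempty -> append to chain.
Insert 941: h=1, bucket 1 nonempty -> append to chain.
Insert 858: h=3, bucket 3 nonempty -> append to chain.
Final buckets:
0: .
1: 301 -> 971 -> 216 -> 481 -> 961 -> 941
2: .
3: 238 -> 858
4: 559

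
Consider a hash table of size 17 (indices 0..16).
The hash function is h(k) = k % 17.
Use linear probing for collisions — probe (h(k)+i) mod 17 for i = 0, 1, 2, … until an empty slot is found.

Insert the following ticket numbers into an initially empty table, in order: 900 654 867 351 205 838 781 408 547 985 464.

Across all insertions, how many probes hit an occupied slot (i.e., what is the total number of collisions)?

900 hashes to 16; slot 16 is free => place at 16.
654 hashes to 8; slot 8 is free => place at 8.
867 hashes to 0; slot 0 is free => place at 0.
351 hashes to 11; slot 11 is free => place at 11.
205 hashes to 1; slot 1 is free => place at 1.
838 hashes to 5; slot 5 is free => place at 5.
781 hashes to 16; 16,0,1 taken => place at 2.
408 hashes to 0; 0,1,2 taken => place at 3.
547 hashes to 3; 3 taken => place at 4.
985 hashes to 16; 16,0,1,2,3,4,5 taken => place at 6.
464 hashes to 5; 5,6 taken => place at 7.
Table: [867, 205, 781, 408, 547, 838, 985, 464, 654, ., ., 351, ., ., ., ., 900]

16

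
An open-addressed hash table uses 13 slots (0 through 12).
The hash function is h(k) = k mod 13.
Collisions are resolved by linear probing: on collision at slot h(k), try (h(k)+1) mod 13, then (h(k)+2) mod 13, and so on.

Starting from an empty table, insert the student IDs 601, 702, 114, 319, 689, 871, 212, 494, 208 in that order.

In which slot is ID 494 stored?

601: h=3 -> slot 3
702: h=0 -> slot 0
114: h=10 -> slot 10
319: h=7 -> slot 7
689: h=0, probe 0,1 -> slot 1
871: h=0, probe 0,1,2 -> slot 2
212: h=4 -> slot 4
494: h=0, probe 0,1,2,3,4,5 -> slot 5
208: h=0, probe 0,1,2,3,4,5,6 -> slot 6
Table: [702, 689, 871, 601, 212, 494, 208, 319, -, -, 114, -, -]

5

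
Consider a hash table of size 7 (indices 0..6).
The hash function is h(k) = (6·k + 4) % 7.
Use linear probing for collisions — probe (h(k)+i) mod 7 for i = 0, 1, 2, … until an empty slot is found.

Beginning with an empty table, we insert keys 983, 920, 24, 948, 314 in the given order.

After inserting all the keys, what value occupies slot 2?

983 hashes to 1; slot 1 is free → place at 1.
920 hashes to 1; 1 taken → place at 2.
24 hashes to 1; 1,2 taken → place at 3.
948 hashes to 1; 1,2,3 taken → place at 4.
314 hashes to 5; slot 5 is free → place at 5.
Table: [., 983, 920, 24, 948, 314, .]

920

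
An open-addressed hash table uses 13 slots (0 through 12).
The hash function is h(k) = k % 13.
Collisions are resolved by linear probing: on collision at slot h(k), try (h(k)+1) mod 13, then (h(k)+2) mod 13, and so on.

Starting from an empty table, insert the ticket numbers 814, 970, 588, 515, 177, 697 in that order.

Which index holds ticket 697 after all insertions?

12

814 hashes to 8; slot 8 is free => place at 8.
970 hashes to 8; 8 taken => place at 9.
588 hashes to 3; slot 3 is free => place at 3.
515 hashes to 8; 8,9 taken => place at 10.
177 hashes to 8; 8,9,10 taken => place at 11.
697 hashes to 8; 8,9,10,11 taken => place at 12.
Table: [—, —, —, 588, —, —, —, —, 814, 970, 515, 177, 697]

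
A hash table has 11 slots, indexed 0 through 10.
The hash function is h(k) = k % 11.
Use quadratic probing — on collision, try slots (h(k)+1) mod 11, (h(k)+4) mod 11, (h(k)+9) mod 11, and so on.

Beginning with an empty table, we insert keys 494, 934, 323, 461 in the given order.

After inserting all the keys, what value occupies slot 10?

494

Insert 494: h=10, slot 10 empty → index 10.
Insert 934: h=10, slot 10 occupied → index 0.
Insert 323: h=4, slot 4 empty → index 4.
Insert 461: h=10, slots 10,0 occupied → index 3.
Table: [934, —, —, 461, 323, —, —, —, —, —, 494]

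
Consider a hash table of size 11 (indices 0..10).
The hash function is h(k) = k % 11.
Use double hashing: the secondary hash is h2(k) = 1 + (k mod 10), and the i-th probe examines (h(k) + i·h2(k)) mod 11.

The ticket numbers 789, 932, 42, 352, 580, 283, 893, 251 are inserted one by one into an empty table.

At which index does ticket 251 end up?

4

789 hashes to 8; slot 8 is free -> place at 8.
932 hashes to 8, h2=3; 8 taken -> place at 0.
42 hashes to 9; slot 9 is free -> place at 9.
352 hashes to 0, h2=3; 0 taken -> place at 3.
580 hashes to 8, h2=1; 8,9 taken -> place at 10.
283 hashes to 8, h2=4; 8 taken -> place at 1.
893 hashes to 2; slot 2 is free -> place at 2.
251 hashes to 9, h2=2; 9,0,2 taken -> place at 4.
Table: [932, 283, 893, 352, 251, _, _, _, 789, 42, 580]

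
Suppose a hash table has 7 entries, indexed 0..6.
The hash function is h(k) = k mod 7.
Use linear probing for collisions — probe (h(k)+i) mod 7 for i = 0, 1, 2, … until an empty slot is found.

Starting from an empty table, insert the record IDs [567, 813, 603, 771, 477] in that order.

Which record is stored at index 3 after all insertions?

567 hashes to 0; slot 0 is free → place at 0.
813 hashes to 1; slot 1 is free → place at 1.
603 hashes to 1; 1 taken → place at 2.
771 hashes to 1; 1,2 taken → place at 3.
477 hashes to 1; 1,2,3 taken → place at 4.
Table: [567, 813, 603, 771, 477, —, —]

771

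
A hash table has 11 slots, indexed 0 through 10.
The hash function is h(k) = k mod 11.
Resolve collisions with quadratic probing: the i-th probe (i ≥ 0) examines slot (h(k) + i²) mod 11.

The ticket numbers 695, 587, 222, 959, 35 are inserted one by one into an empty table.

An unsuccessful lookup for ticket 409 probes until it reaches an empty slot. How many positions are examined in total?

5

695: h=2 => slot 2
587: h=4 => slot 4
222: h=2, probe 2,3 => slot 3
959: h=2, probe 2,3,6 => slot 6
35: h=2, probe 2,3,6,0 => slot 0
Table: [35, —, 695, 222, 587, —, 959, —, —, —, —]
Lookup 409: h=2, probe 2,3,6,0,7 → slot 7 empty, not found.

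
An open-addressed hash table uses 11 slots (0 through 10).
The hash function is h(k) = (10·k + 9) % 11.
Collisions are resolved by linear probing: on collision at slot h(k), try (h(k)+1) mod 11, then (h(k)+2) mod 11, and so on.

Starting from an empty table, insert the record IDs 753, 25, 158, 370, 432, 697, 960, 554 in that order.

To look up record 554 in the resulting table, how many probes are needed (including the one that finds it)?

6

Insert 753: h=4, slot 4 empty => index 4.
Insert 25: h=6, slot 6 empty => index 6.
Insert 158: h=5, slot 5 empty => index 5.
Insert 370: h=2, slot 2 empty => index 2.
Insert 432: h=6, slot 6 occupied => index 7.
Insert 697: h=5, slots 5,6,7 occupied => index 8.
Insert 960: h=6, slots 6,7,8 occupied => index 9.
Insert 554: h=5, slots 5,6,7,8,9 occupied => index 10.
Table: [∅, ∅, 370, ∅, 753, 158, 25, 432, 697, 960, 554]
Lookup 554: h=5, probe 5,6,7,8,9,10 → found at 10.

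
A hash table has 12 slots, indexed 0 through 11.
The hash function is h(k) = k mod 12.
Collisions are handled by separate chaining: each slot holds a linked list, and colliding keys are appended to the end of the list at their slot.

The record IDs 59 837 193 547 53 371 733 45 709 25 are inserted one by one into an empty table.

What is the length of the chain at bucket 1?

59 -> bucket 11
837 -> bucket 9
193 -> bucket 1
547 -> bucket 7
53 -> bucket 5
371 -> bucket 11 (collision)
733 -> bucket 1 (collision)
45 -> bucket 9 (collision)
709 -> bucket 1 (collision)
25 -> bucket 1 (collision)
Final buckets:
0: -
1: 193 -> 733 -> 709 -> 25
2: -
3: -
4: -
5: 53
6: -
7: 547
8: -
9: 837 -> 45
10: -
11: 59 -> 371

4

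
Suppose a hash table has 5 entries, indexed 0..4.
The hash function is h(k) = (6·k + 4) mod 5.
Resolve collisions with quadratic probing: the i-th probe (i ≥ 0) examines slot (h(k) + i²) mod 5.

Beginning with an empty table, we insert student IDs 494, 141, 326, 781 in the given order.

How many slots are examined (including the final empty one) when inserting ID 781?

3

494 hashes to 3; slot 3 is free -> place at 3.
141 hashes to 0; slot 0 is free -> place at 0.
326 hashes to 0; 0 taken -> place at 1.
781 hashes to 0; 0,1 taken -> place at 4.
Table: [141, 326, —, 494, 781]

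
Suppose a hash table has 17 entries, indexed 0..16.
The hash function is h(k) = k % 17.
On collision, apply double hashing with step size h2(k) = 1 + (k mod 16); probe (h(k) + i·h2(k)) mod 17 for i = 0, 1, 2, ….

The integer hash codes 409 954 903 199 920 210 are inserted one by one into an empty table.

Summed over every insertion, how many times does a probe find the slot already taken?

409: h=1 => slot 1
954: h=2 => slot 2
903: h=2, h2=8, probe 2,10 => slot 10
199: h=12 => slot 12
920: h=2, h2=9, probe 2,11 => slot 11
210: h=6 => slot 6
Table: [_, 409, 954, _, _, _, 210, _, _, _, 903, 920, 199, _, _, _, _]

2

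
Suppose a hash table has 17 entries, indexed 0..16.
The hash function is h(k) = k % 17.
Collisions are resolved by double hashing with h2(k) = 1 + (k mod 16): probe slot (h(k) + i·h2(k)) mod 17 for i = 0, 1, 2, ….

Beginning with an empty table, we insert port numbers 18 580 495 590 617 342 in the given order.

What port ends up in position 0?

495

18 hashes to 1; slot 1 is free => place at 1.
580 hashes to 2; slot 2 is free => place at 2.
495 hashes to 2, h2=16; 2,1 taken => place at 0.
590 hashes to 12; slot 12 is free => place at 12.
617 hashes to 5; slot 5 is free => place at 5.
342 hashes to 2, h2=7; 2 taken => place at 9.
Table: [495, 18, 580, ∅, ∅, 617, ∅, ∅, ∅, 342, ∅, ∅, 590, ∅, ∅, ∅, ∅]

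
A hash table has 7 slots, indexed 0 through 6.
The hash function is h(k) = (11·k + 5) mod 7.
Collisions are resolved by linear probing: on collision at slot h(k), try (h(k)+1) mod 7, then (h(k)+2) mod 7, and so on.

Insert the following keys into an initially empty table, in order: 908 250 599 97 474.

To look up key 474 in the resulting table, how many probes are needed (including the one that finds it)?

908: h=4 → slot 4
250: h=4, probe 4,5 → slot 5
599: h=0 → slot 0
97: h=1 → slot 1
474: h=4, probe 4,5,6 → slot 6
Table: [599, 97, _, _, 908, 250, 474]
Lookup 474: h=4, probe 4,5,6 → found at 6.

3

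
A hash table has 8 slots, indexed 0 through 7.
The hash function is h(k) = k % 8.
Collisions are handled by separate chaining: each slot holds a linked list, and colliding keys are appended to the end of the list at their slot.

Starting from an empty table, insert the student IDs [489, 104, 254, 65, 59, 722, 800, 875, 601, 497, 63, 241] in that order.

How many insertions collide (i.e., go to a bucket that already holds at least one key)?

Insert 489: h=1, bucket 1 empty -> new chain.
Insert 104: h=0, bucket 0 empty -> new chain.
Insert 254: h=6, bucket 6 empty -> new chain.
Insert 65: h=1, bucket 1 nonempty -> append to chain.
Insert 59: h=3, bucket 3 empty -> new chain.
Insert 722: h=2, bucket 2 empty -> new chain.
Insert 800: h=0, bucket 0 nonempty -> append to chain.
Insert 875: h=3, bucket 3 nonempty -> append to chain.
Insert 601: h=1, bucket 1 nonempty -> append to chain.
Insert 497: h=1, bucket 1 nonempty -> append to chain.
Insert 63: h=7, bucket 7 empty -> new chain.
Insert 241: h=1, bucket 1 nonempty -> append to chain.
Final buckets:
0: 104 -> 800
1: 489 -> 65 -> 601 -> 497 -> 241
2: 722
3: 59 -> 875
4: .
5: .
6: 254
7: 63

6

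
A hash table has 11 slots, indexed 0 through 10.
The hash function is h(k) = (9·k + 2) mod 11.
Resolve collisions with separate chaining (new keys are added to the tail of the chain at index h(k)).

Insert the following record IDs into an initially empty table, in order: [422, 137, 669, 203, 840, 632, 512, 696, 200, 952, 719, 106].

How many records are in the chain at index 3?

422 -> bucket 5
137 -> bucket 3
669 -> bucket 6
203 -> bucket 3 (collision)
840 -> bucket 5 (collision)
632 -> bucket 3 (collision)
512 -> bucket 1
696 -> bucket 7
200 -> bucket 9
952 -> bucket 1 (collision)
719 -> bucket 5 (collision)
106 -> bucket 10
Final buckets:
0: .
1: 512 -> 952
2: .
3: 137 -> 203 -> 632
4: .
5: 422 -> 840 -> 719
6: 669
7: 696
8: .
9: 200
10: 106

3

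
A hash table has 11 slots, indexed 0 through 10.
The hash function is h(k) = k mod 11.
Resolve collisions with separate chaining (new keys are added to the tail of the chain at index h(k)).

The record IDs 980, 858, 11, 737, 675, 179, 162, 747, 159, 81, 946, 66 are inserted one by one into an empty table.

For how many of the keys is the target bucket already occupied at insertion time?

Insert 980: h=1, bucket 1 empty → new chain.
Insert 858: h=0, bucket 0 empty → new chain.
Insert 11: h=0, bucket 0 nonempty → append to chain.
Insert 737: h=0, bucket 0 nonempty → append to chain.
Insert 675: h=4, bucket 4 empty → new chain.
Insert 179: h=3, bucket 3 empty → new chain.
Insert 162: h=8, bucket 8 empty → new chain.
Insert 747: h=10, bucket 10 empty → new chain.
Insert 159: h=5, bucket 5 empty → new chain.
Insert 81: h=4, bucket 4 nonempty → append to chain.
Insert 946: h=0, bucket 0 nonempty → append to chain.
Insert 66: h=0, bucket 0 nonempty → append to chain.
Final buckets:
0: 858 -> 11 -> 737 -> 946 -> 66
1: 980
2: .
3: 179
4: 675 -> 81
5: 159
6: .
7: .
8: 162
9: .
10: 747

5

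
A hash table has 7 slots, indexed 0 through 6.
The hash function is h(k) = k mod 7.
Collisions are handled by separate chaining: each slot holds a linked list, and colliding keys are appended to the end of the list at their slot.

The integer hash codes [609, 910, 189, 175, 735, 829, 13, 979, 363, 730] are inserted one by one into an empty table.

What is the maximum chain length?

609 → bucket 0
910 → bucket 0 (collision)
189 → bucket 0 (collision)
175 → bucket 0 (collision)
735 → bucket 0 (collision)
829 → bucket 3
13 → bucket 6
979 → bucket 6 (collision)
363 → bucket 6 (collision)
730 → bucket 2
Final buckets:
0: 609 -> 910 -> 189 -> 175 -> 735
1: .
2: 730
3: 829
4: .
5: .
6: 13 -> 979 -> 363

5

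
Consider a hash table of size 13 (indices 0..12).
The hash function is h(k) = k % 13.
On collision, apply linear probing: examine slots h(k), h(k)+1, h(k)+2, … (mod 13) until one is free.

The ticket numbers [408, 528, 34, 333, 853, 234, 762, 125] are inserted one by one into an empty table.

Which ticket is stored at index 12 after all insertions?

Insert 408: h=5, slot 5 empty => index 5.
Insert 528: h=8, slot 8 empty => index 8.
Insert 34: h=8, slot 8 occupied => index 9.
Insert 333: h=8, slots 8,9 occupied => index 10.
Insert 853: h=8, slots 8,9,10 occupied => index 11.
Insert 234: h=0, slot 0 empty => index 0.
Insert 762: h=8, slots 8,9,10,11 occupied => index 12.
Insert 125: h=8, slots 8,9,10,11,12,0 occupied => index 1.
Table: [234, 125, _, _, _, 408, _, _, 528, 34, 333, 853, 762]

762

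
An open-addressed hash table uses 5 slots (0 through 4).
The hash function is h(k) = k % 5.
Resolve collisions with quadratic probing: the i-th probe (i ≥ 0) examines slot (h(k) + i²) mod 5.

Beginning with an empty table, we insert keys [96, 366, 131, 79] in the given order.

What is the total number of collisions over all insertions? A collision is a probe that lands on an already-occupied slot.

3

96 hashes to 1; slot 1 is free -> place at 1.
366 hashes to 1; 1 taken -> place at 2.
131 hashes to 1; 1,2 taken -> place at 0.
79 hashes to 4; slot 4 is free -> place at 4.
Table: [131, 96, 366, _, 79]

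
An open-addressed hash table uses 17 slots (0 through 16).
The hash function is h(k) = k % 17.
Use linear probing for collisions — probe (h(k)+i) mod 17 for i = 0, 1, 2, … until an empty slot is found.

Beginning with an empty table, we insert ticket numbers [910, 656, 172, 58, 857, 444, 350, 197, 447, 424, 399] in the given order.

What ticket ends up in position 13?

Insert 910: h=9, slot 9 empty -> index 9.
Insert 656: h=10, slot 10 empty -> index 10.
Insert 172: h=2, slot 2 empty -> index 2.
Insert 58: h=7, slot 7 empty -> index 7.
Insert 857: h=7, slot 7 occupied -> index 8.
Insert 444: h=2, slot 2 occupied -> index 3.
Insert 350: h=10, slot 10 occupied -> index 11.
Insert 197: h=10, slots 10,11 occupied -> index 12.
Insert 447: h=5, slot 5 empty -> index 5.
Insert 424: h=16, slot 16 empty -> index 16.
Insert 399: h=8, slots 8,9,10,11,12 occupied -> index 13.
Table: [—, —, 172, 444, —, 447, —, 58, 857, 910, 656, 350, 197, 399, —, —, 424]

399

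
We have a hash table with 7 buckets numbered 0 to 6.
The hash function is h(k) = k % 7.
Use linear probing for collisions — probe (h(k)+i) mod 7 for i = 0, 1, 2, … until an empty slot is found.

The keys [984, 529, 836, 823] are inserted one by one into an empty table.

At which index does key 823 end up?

984 hashes to 4; slot 4 is free -> place at 4.
529 hashes to 4; 4 taken -> place at 5.
836 hashes to 3; slot 3 is free -> place at 3.
823 hashes to 4; 4,5 taken -> place at 6.
Table: [∅, ∅, ∅, 836, 984, 529, 823]

6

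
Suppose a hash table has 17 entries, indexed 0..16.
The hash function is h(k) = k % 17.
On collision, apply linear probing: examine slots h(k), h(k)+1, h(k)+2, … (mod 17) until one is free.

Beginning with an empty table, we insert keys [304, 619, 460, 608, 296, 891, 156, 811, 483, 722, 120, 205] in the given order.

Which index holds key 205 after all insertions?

4

Insert 304: h=15, slot 15 empty → index 15.
Insert 619: h=7, slot 7 empty → index 7.
Insert 460: h=1, slot 1 empty → index 1.
Insert 608: h=13, slot 13 empty → index 13.
Insert 296: h=7, slot 7 occupied → index 8.
Insert 891: h=7, slots 7,8 occupied → index 9.
Insert 156: h=3, slot 3 empty → index 3.
Insert 811: h=12, slot 12 empty → index 12.
Insert 483: h=7, slots 7,8,9 occupied → index 10.
Insert 722: h=8, slots 8,9,10 occupied → index 11.
Insert 120: h=1, slot 1 occupied → index 2.
Insert 205: h=1, slots 1,2,3 occupied → index 4.
Table: [∅, 460, 120, 156, 205, ∅, ∅, 619, 296, 891, 483, 722, 811, 608, ∅, 304, ∅]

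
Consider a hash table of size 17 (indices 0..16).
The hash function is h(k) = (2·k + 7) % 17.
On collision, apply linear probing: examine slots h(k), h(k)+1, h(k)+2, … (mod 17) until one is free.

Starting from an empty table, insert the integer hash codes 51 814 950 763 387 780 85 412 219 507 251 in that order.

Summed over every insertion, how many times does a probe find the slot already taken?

51 hashes to 7; slot 7 is free -> place at 7.
814 hashes to 3; slot 3 is free -> place at 3.
950 hashes to 3; 3 taken -> place at 4.
763 hashes to 3; 3,4 taken -> place at 5.
387 hashes to 16; slot 16 is free -> place at 16.
780 hashes to 3; 3,4,5 taken -> place at 6.
85 hashes to 7; 7 taken -> place at 8.
412 hashes to 15; slot 15 is free -> place at 15.
219 hashes to 3; 3,4,5,6,7,8 taken -> place at 9.
507 hashes to 1; slot 1 is free -> place at 1.
251 hashes to 16; 16 taken -> place at 0.
Table: [251, 507, ., 814, 950, 763, 780, 51, 85, 219, ., ., ., ., ., 412, 387]

14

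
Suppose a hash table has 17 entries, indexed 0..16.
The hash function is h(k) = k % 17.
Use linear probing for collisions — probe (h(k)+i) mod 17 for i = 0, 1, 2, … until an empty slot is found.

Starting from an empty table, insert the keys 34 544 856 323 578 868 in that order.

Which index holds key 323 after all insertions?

2

Insert 34: h=0, slot 0 empty → index 0.
Insert 544: h=0, slot 0 occupied → index 1.
Insert 856: h=6, slot 6 empty → index 6.
Insert 323: h=0, slots 0,1 occupied → index 2.
Insert 578: h=0, slots 0,1,2 occupied → index 3.
Insert 868: h=1, slots 1,2,3 occupied → index 4.
Table: [34, 544, 323, 578, 868, -, 856, -, -, -, -, -, -, -, -, -, -]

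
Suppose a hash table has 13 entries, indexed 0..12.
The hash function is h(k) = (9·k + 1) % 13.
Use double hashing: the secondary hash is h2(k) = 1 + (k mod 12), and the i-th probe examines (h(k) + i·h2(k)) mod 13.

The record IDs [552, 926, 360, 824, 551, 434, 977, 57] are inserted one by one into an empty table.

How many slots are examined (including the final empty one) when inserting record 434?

552: h=3 → slot 3
926: h=2 → slot 2
360: h=4 → slot 4
824: h=7 → slot 7
551: h=7, h2=12, probe 7,6 → slot 6
434: h=7, h2=3, probe 7,10 → slot 10
977: h=6, h2=6, probe 6,12 → slot 12
57: h=7, h2=10, probe 7,4,1 → slot 1
Table: [_, 57, 926, 552, 360, _, 551, 824, _, _, 434, _, 977]

2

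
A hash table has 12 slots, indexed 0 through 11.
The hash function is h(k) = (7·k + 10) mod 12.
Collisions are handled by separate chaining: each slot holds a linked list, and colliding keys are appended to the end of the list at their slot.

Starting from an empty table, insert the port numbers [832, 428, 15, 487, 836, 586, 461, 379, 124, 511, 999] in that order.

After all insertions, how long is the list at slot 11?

3

832 -> bucket 2
428 -> bucket 6
15 -> bucket 7
487 -> bucket 11
836 -> bucket 6 (collision)
586 -> bucket 8
461 -> bucket 9
379 -> bucket 11 (collision)
124 -> bucket 2 (collision)
511 -> bucket 11 (collision)
999 -> bucket 7 (collision)
Final buckets:
0: ∅
1: ∅
2: 832 -> 124
3: ∅
4: ∅
5: ∅
6: 428 -> 836
7: 15 -> 999
8: 586
9: 461
10: ∅
11: 487 -> 379 -> 511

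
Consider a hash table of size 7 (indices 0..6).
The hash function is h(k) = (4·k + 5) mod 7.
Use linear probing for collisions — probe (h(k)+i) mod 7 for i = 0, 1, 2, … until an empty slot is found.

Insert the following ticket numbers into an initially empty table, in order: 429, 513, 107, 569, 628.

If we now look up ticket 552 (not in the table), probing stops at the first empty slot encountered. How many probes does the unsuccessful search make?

3

429 hashes to 6; slot 6 is free → place at 6.
513 hashes to 6; 6 taken → place at 0.
107 hashes to 6; 6,0 taken → place at 1.
569 hashes to 6; 6,0,1 taken → place at 2.
628 hashes to 4; slot 4 is free → place at 4.
Table: [513, 107, 569, ∅, 628, ∅, 429]
Lookup 552: h=1, probe 1,2,3 → slot 3 empty, not found.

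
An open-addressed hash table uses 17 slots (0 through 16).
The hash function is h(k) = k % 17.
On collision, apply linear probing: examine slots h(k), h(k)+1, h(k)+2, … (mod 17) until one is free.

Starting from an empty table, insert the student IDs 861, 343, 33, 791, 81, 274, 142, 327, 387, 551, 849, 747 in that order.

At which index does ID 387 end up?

14

861 hashes to 11; slot 11 is free -> place at 11.
343 hashes to 3; slot 3 is free -> place at 3.
33 hashes to 16; slot 16 is free -> place at 16.
791 hashes to 9; slot 9 is free -> place at 9.
81 hashes to 13; slot 13 is free -> place at 13.
274 hashes to 2; slot 2 is free -> place at 2.
142 hashes to 6; slot 6 is free -> place at 6.
327 hashes to 4; slot 4 is free -> place at 4.
387 hashes to 13; 13 taken -> place at 14.
551 hashes to 7; slot 7 is free -> place at 7.
849 hashes to 16; 16 taken -> place at 0.
747 hashes to 16; 16,0 taken -> place at 1.
Table: [849, 747, 274, 343, 327, -, 142, 551, -, 791, -, 861, -, 81, 387, -, 33]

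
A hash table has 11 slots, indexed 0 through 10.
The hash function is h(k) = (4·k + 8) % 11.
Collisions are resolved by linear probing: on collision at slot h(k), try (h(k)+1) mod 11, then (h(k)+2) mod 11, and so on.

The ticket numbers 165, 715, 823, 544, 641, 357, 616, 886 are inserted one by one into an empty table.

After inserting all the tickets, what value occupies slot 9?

715

Insert 165: h=8, slot 8 empty => index 8.
Insert 715: h=8, slot 8 occupied => index 9.
Insert 823: h=0, slot 0 empty => index 0.
Insert 544: h=6, slot 6 empty => index 6.
Insert 641: h=9, slot 9 occupied => index 10.
Insert 357: h=6, slot 6 occupied => index 7.
Insert 616: h=8, slots 8,9,10,0 occupied => index 1.
Insert 886: h=10, slots 10,0,1 occupied => index 2.
Table: [823, 616, 886, ., ., ., 544, 357, 165, 715, 641]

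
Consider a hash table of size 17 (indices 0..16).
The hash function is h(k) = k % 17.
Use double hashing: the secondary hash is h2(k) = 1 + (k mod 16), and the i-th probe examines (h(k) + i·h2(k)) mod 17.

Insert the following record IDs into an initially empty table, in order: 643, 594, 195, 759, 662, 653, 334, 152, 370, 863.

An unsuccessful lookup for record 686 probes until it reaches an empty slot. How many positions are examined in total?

2

643: h=14 -> slot 14
594: h=16 -> slot 16
195: h=8 -> slot 8
759: h=11 -> slot 11
662: h=16, h2=7, probe 16,6 -> slot 6
653: h=7 -> slot 7
334: h=11, h2=15, probe 11,9 -> slot 9
152: h=16, h2=9, probe 16,8,0 -> slot 0
370: h=13 -> slot 13
863: h=13, h2=16, probe 13,12 -> slot 12
Table: [152, ., ., ., ., ., 662, 653, 195, 334, ., 759, 863, 370, 643, ., 594]
Lookup 686: h=6, h2=15, probe 6,4 → slot 4 empty, not found.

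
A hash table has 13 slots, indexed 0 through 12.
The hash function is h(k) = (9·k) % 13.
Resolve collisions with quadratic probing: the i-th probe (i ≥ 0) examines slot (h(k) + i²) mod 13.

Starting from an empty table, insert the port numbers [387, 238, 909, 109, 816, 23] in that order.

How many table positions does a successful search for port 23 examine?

387 hashes to 12; slot 12 is free => place at 12.
238 hashes to 10; slot 10 is free => place at 10.
909 hashes to 4; slot 4 is free => place at 4.
109 hashes to 6; slot 6 is free => place at 6.
816 hashes to 12; 12 taken => place at 0.
23 hashes to 12; 12,0 taken => place at 3.
Table: [816, ∅, ∅, 23, 909, ∅, 109, ∅, ∅, ∅, 238, ∅, 387]
Lookup 23: h=12, probe 12,0,3 → found at 3.

3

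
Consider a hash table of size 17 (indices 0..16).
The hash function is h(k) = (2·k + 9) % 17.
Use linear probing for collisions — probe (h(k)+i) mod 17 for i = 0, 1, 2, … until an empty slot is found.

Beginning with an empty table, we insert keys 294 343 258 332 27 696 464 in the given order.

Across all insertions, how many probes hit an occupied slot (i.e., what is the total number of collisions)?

294 hashes to 2; slot 2 is free -> place at 2.
343 hashes to 15; slot 15 is free -> place at 15.
258 hashes to 15; 15 taken -> place at 16.
332 hashes to 10; slot 10 is free -> place at 10.
27 hashes to 12; slot 12 is free -> place at 12.
696 hashes to 7; slot 7 is free -> place at 7.
464 hashes to 2; 2 taken -> place at 3.
Table: [-, -, 294, 464, -, -, -, 696, -, -, 332, -, 27, -, -, 343, 258]

2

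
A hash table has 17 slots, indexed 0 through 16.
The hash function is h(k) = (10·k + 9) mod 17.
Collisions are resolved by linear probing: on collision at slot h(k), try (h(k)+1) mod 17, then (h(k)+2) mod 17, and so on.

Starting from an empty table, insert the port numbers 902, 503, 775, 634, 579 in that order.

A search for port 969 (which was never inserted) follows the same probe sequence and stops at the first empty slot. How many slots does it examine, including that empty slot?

2

902: h=2 → slot 2
503: h=7 → slot 7
775: h=7, probe 7,8 → slot 8
634: h=8, probe 8,9 → slot 9
579: h=2, probe 2,3 → slot 3
Table: [_, _, 902, 579, _, _, _, 503, 775, 634, _, _, _, _, _, _, _]
Lookup 969: h=9, probe 9,10 → slot 10 empty, not found.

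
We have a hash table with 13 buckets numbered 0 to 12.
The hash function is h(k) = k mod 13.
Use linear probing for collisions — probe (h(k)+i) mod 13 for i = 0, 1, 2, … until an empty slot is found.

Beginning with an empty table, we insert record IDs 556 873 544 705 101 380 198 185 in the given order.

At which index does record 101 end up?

556 hashes to 10; slot 10 is free → place at 10.
873 hashes to 2; slot 2 is free → place at 2.
544 hashes to 11; slot 11 is free → place at 11.
705 hashes to 3; slot 3 is free → place at 3.
101 hashes to 10; 10,11 taken → place at 12.
380 hashes to 3; 3 taken → place at 4.
198 hashes to 3; 3,4 taken → place at 5.
185 hashes to 3; 3,4,5 taken → place at 6.
Table: [_, _, 873, 705, 380, 198, 185, _, _, _, 556, 544, 101]

12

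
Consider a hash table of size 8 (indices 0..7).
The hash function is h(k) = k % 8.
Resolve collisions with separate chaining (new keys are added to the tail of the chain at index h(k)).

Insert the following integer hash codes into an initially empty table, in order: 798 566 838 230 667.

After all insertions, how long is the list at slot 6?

4

798 -> bucket 6
566 -> bucket 6 (collision)
838 -> bucket 6 (collision)
230 -> bucket 6 (collision)
667 -> bucket 3
Final buckets:
0: _
1: _
2: _
3: 667
4: _
5: _
6: 798 -> 566 -> 838 -> 230
7: _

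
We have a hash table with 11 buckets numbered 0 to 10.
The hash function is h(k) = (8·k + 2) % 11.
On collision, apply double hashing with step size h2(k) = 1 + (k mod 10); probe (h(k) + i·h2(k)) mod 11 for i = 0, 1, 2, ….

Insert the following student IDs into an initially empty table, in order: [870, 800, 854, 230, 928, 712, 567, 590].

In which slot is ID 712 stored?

6

Insert 870: h=10, slot 10 empty -> index 10.
Insert 800: h=0, slot 0 empty -> index 0.
Insert 854: h=3, slot 3 empty -> index 3.
Insert 230: h=5, slot 5 empty -> index 5.
Insert 928: h=1, slot 1 empty -> index 1.
Insert 712: h=0, h2=3, slots 0,3 occupied -> index 6.
Insert 567: h=6, h2=8, slots 6,3,0 occupied -> index 8.
Insert 590: h=3, h2=1, slot 3 occupied -> index 4.
Table: [800, 928, _, 854, 590, 230, 712, _, 567, _, 870]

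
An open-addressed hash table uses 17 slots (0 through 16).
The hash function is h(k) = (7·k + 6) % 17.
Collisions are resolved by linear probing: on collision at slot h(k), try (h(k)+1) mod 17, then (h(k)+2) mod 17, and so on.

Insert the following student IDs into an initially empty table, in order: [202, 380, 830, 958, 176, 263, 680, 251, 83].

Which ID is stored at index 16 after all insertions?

176

202: h=9 -> slot 9
380: h=14 -> slot 14
830: h=2 -> slot 2
958: h=14, probe 14,15 -> slot 15
176: h=14, probe 14,15,16 -> slot 16
263: h=11 -> slot 11
680: h=6 -> slot 6
251: h=12 -> slot 12
83: h=9, probe 9,10 -> slot 10
Table: [—, —, 830, —, —, —, 680, —, —, 202, 83, 263, 251, —, 380, 958, 176]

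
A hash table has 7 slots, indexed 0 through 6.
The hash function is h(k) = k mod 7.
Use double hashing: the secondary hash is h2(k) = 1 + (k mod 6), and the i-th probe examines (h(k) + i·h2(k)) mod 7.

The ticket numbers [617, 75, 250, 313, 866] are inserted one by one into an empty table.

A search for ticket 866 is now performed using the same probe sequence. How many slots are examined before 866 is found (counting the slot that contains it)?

3

617 hashes to 1; slot 1 is free → place at 1.
75 hashes to 5; slot 5 is free → place at 5.
250 hashes to 5, h2=5; 5 taken → place at 3.
313 hashes to 5, h2=2; 5 taken → place at 0.
866 hashes to 5, h2=3; 5,1 taken → place at 4.
Table: [313, 617, ∅, 250, 866, 75, ∅]
Lookup 866: h=5, h2=3, probe 5,1,4 → found at 4.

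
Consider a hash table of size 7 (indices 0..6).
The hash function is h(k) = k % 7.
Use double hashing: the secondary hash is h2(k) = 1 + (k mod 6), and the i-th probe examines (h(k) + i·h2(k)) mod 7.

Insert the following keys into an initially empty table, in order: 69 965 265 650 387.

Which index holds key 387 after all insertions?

69: h=6 => slot 6
965: h=6, h2=6, probe 6,5 => slot 5
265: h=6, h2=2, probe 6,1 => slot 1
650: h=6, h2=3, probe 6,2 => slot 2
387: h=2, h2=4, probe 2,6,3 => slot 3
Table: [-, 265, 650, 387, -, 965, 69]

3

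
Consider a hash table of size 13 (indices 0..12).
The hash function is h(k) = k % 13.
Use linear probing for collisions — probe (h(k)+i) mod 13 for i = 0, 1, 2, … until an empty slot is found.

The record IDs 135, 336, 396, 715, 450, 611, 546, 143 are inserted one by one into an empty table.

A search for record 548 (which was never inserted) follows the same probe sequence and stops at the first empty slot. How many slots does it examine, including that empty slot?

3

135: h=5 → slot 5
336: h=11 → slot 11
396: h=6 → slot 6
715: h=0 → slot 0
450: h=8 → slot 8
611: h=0, probe 0,1 → slot 1
546: h=0, probe 0,1,2 → slot 2
143: h=0, probe 0,1,2,3 → slot 3
Table: [715, 611, 546, 143, ∅, 135, 396, ∅, 450, ∅, ∅, 336, ∅]
Lookup 548: h=2, probe 2,3,4 → slot 4 empty, not found.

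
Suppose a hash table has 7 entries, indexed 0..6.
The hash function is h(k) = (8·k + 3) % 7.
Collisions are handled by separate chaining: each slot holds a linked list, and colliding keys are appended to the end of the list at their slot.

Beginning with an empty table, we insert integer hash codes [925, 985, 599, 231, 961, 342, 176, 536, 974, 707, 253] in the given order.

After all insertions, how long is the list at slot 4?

925 -> bucket 4
985 -> bucket 1
599 -> bucket 0
231 -> bucket 3
961 -> bucket 5
342 -> bucket 2
176 -> bucket 4 (collision)
536 -> bucket 0 (collision)
974 -> bucket 4 (collision)
707 -> bucket 3 (collision)
253 -> bucket 4 (collision)
Final buckets:
0: 599 -> 536
1: 985
2: 342
3: 231 -> 707
4: 925 -> 176 -> 974 -> 253
5: 961
6: -

4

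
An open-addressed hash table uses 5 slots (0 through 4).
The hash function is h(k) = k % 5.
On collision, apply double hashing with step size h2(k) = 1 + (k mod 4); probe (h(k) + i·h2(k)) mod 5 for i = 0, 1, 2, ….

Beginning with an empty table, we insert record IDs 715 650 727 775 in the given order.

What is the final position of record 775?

Insert 715: h=0, slot 0 empty → index 0.
Insert 650: h=0, h2=3, slot 0 occupied → index 3.
Insert 727: h=2, slot 2 empty → index 2.
Insert 775: h=0, h2=4, slot 0 occupied → index 4.
Table: [715, ∅, 727, 650, 775]

4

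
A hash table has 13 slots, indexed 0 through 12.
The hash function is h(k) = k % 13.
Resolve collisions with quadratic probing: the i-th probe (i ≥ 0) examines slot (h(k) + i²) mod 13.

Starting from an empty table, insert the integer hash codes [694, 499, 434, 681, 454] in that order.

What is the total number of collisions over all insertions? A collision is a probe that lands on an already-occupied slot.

6

694 hashes to 5; slot 5 is free => place at 5.
499 hashes to 5; 5 taken => place at 6.
434 hashes to 5; 5,6 taken => place at 9.
681 hashes to 5; 5,6,9 taken => place at 1.
454 hashes to 12; slot 12 is free => place at 12.
Table: [∅, 681, ∅, ∅, ∅, 694, 499, ∅, ∅, 434, ∅, ∅, 454]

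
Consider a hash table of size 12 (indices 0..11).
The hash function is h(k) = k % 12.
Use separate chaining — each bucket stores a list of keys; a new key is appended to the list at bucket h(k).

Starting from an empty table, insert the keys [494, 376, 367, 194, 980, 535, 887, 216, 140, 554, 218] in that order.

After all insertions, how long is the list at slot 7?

Insert 494: h=2, bucket 2 empty → new chain.
Insert 376: h=4, bucket 4 empty → new chain.
Insert 367: h=7, bucket 7 empty → new chain.
Insert 194: h=2, bucket 2 nonempty → append to chain.
Insert 980: h=8, bucket 8 empty → new chain.
Insert 535: h=7, bucket 7 nonempty → append to chain.
Insert 887: h=11, bucket 11 empty → new chain.
Insert 216: h=0, bucket 0 empty → new chain.
Insert 140: h=8, bucket 8 nonempty → append to chain.
Insert 554: h=2, bucket 2 nonempty → append to chain.
Insert 218: h=2, bucket 2 nonempty → append to chain.
Final buckets:
0: 216
1: .
2: 494 -> 194 -> 554 -> 218
3: .
4: 376
5: .
6: .
7: 367 -> 535
8: 980 -> 140
9: .
10: .
11: 887

2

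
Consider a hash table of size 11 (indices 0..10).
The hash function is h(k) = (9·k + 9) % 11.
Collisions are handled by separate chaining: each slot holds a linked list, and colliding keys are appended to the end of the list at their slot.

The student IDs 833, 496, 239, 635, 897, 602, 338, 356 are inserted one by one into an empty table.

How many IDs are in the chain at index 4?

Insert 833: h=4, bucket 4 empty -> new chain.
Insert 496: h=7, bucket 7 empty -> new chain.
Insert 239: h=4, bucket 4 nonempty -> append to chain.
Insert 635: h=4, bucket 4 nonempty -> append to chain.
Insert 897: h=8, bucket 8 empty -> new chain.
Insert 602: h=4, bucket 4 nonempty -> append to chain.
Insert 338: h=4, bucket 4 nonempty -> append to chain.
Insert 356: h=1, bucket 1 empty -> new chain.
Final buckets:
0: -
1: 356
2: -
3: -
4: 833 -> 239 -> 635 -> 602 -> 338
5: -
6: -
7: 496
8: 897
9: -
10: -

5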